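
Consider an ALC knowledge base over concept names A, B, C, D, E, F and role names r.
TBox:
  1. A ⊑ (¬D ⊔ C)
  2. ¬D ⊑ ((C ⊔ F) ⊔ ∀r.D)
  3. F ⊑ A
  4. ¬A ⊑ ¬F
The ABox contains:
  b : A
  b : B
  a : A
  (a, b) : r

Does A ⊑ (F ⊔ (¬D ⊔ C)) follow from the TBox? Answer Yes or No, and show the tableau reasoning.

Yes

1. A ⊑ (F ⊔ (¬D ⊔ C))  ⇔  (A ⊓ (¬F ⊓ (D ⊓ ¬C))) unsat w.r.t. T
   all branches close; clash {C, ¬C} at x₀
2. Hence A ⊑ (F ⊔ (¬D ⊔ C)): entailed.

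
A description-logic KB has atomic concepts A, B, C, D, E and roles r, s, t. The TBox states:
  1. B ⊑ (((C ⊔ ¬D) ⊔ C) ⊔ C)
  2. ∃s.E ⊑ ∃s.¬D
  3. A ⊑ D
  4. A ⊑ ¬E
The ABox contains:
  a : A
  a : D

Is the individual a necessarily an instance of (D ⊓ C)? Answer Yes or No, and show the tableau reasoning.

1. a : (D ⊓ C)?  L(a) = {A, D} ∪ {(¬D ⊔ ¬C)}
   apply at a: A⊑¬E
   open: L(a) ⊇ {A, D, ¬B, ¬C, ¬E, …} — a ∉ (D ⊓ C) possible
2. Hence a : (D ⊓ C): not entailed.

No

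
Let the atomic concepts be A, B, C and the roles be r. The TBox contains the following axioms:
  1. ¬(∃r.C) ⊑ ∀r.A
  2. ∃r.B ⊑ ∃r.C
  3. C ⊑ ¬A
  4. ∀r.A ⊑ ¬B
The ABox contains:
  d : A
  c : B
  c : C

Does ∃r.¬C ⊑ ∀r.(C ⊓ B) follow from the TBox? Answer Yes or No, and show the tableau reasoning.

No

1. ∃r.¬C ⊑ ∀r.(C ⊓ B)  ⇔  (∃r.¬C ⊓ ∃r.(¬C ⊔ ¬B)) unsat w.r.t. T
   open: L(x₀) ⊇ {¬C, ∃r.(¬C ⊔ ¬B), ∃r.C, ∃r.¬A, ∃r.¬C} (+ ∃-successors)
2. Hence ∃r.¬C ⊑ ∀r.(C ⊓ B): not entailed.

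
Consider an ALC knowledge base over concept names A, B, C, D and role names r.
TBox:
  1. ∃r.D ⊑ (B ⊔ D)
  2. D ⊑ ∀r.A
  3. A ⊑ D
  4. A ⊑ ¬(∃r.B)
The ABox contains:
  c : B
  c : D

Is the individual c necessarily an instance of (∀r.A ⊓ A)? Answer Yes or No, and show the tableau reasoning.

1. c : (∀r.A ⊓ A)?  L(c) = {B, D} ∪ {(∃r.¬A ⊔ ¬A)}
   apply at c: D⊑∀r.A
   open: L(c) ⊇ {B, D, ¬A, ∀r.A, ∀r.¬D} — c ∉ (∀r.A ⊓ A) possible
2. Hence c : (∀r.A ⊓ A): not entailed.

No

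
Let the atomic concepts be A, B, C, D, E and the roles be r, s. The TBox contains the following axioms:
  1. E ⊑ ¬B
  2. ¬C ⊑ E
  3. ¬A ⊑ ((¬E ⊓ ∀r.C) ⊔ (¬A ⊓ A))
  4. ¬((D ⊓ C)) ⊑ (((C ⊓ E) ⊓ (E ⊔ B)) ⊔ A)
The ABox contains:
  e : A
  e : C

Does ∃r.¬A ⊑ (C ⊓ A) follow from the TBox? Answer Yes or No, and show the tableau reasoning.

1. ∃r.¬A ⊑ (C ⊓ A)  ⇔  (∃r.¬A ⊓ (¬C ⊔ ¬A)) unsat w.r.t. T
   open: L(x₀) ⊇ {C, D, ¬A, ¬E, ∀r.C, …} (+ ∃-successors)
2. Hence ∃r.¬A ⊑ (C ⊓ A): not entailed.

No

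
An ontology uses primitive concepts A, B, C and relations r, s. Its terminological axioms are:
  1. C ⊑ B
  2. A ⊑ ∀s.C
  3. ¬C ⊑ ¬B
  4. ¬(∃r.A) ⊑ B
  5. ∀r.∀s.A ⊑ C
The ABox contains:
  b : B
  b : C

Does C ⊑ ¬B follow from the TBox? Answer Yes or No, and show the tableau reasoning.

1. C ⊑ ¬B  ⇔  (C ⊓ B) unsat w.r.t. T
   open: L(x₀) ⊇ {B, C, ¬A}
2. Hence C ⊑ ¬B: not entailed.

No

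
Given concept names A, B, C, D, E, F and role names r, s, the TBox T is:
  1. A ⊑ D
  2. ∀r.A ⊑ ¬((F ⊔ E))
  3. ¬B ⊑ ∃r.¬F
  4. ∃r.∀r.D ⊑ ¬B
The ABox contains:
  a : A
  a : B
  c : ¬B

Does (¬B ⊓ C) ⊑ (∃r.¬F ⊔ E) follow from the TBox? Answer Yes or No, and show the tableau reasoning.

1. (¬B ⊓ C) ⊑ (∃r.¬F ⊔ E)  ⇔  ((¬B ⊓ C) ⊓ (∀r.F ⊓ ¬E)) unsat w.r.t. T
   all branches close; clash {F, ¬F} at an ∃-successor
2. Hence (¬B ⊓ C) ⊑ (∃r.¬F ⊔ E): entailed.

Yes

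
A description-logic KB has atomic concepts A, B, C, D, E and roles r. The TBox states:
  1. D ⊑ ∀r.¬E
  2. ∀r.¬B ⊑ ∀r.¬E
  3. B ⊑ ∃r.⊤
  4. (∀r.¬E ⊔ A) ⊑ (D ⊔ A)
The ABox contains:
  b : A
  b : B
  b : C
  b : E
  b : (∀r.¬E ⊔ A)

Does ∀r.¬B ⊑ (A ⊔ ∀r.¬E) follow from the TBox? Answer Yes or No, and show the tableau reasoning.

Yes

1. ∀r.¬B ⊑ (A ⊔ ∀r.¬E)  ⇔  (∀r.¬B ⊓ (¬A ⊓ ∃r.E)) unsat w.r.t. T
   all branches close; clash {A, ¬A} at x₀
2. Hence ∀r.¬B ⊑ (A ⊔ ∀r.¬E): entailed.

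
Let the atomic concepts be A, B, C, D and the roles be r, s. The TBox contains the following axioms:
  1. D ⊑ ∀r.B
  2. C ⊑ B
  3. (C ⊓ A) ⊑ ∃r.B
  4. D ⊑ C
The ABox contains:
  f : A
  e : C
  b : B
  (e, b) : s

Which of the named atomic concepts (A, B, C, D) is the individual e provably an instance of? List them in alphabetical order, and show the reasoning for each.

1. e : A?  L(e) = {C} ∪ {¬A}
   apply at e: C⊑B
   open: L(e) ⊇ {B, C, ¬A, ¬D} — e ∉ A possible
2. e : B?  L(e) = {C} ∪ {¬B}
   clash {B, ¬B} at e — e ∈ B
3. e : C?  L(e) = {C} ∪ {¬C}
   clash {C, ¬C} at e — e ∈ C
4. e : D?  L(e) = {C} ∪ {¬D}
   apply at e: C⊑B
   open: L(e) ⊇ {B, C, ¬A, ¬D} — e ∉ D possible
5. Entailed for e: {B, C}

{B, C}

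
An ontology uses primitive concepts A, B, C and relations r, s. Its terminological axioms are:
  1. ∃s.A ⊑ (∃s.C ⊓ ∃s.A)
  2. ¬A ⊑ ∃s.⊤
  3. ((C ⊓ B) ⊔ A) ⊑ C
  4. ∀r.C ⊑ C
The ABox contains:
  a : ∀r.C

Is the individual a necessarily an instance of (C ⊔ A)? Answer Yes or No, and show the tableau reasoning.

Yes

1. a : (C ⊔ A)?  L(a) = {∀r.C} ∪ {(¬C ⊓ ¬A)}
   clash {C, ¬C} at a — a ∈ (C ⊔ A)
2. Hence a : (C ⊔ A): entailed.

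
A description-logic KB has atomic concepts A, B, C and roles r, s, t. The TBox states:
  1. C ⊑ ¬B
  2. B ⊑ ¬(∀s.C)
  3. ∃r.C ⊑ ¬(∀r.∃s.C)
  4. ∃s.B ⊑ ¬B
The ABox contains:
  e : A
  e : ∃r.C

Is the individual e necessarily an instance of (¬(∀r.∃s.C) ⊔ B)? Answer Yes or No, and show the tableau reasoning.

1. e : (¬(∀r.∃s.C) ⊔ B)?  L(e) = {A, ∃r.C} ∪ {(∀r.∃s.C ⊓ ¬B)}
   clash {C, ¬C} at an ∃-successor — e ∈ (¬(∀r.∃s.C) ⊔ B)
2. Hence e : (¬(∀r.∃s.C) ⊔ B): entailed.

Yes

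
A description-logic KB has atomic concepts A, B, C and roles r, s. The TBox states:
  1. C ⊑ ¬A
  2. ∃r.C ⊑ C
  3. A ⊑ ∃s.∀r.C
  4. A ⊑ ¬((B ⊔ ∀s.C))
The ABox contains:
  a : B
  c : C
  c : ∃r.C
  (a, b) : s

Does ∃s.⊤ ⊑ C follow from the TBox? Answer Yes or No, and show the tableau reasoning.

1. ∃s.⊤ ⊑ C  ⇔  (∃s.⊤ ⊓ ¬C) unsat w.r.t. T
   open: L(x₀) ⊇ {¬A, ¬C, ∀r.¬C, ∃s.⊤} (+ ∃-successors)
2. Hence ∃s.⊤ ⊑ C: not entailed.

No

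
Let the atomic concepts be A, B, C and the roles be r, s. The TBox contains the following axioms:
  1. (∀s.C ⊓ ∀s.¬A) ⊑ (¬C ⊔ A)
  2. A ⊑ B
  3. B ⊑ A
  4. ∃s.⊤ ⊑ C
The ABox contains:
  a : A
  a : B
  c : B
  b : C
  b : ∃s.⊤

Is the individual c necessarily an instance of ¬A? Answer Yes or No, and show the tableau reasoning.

1. c : ¬A?  L(c) = {B} ∪ {A}
   open: L(c) ⊇ {A, B, ∀s.⊥} — c ∉ ¬A possible
2. Hence c : ¬A: not entailed.

No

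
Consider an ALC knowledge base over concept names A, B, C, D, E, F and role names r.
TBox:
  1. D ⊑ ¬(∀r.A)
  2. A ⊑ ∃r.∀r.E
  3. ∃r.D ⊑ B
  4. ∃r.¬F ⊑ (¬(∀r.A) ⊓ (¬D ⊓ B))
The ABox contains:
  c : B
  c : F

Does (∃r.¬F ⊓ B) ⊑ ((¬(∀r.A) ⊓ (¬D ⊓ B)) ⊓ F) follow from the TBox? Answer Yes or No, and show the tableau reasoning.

1. (∃r.¬F ⊓ B) ⊑ ((¬(∀r.A) ⊓ (¬D ⊓ B)) ⊓ F)  ⇔  ((∃r.¬F ⊓ B) ⊓ ((∀r.A ⊔ (D ⊔ ¬B)) ⊔ ¬F)) unsat w.r.t. T
   apply at x₀: ∃r.¬F⊑(¬(∀r.A) ⊓ (¬D ⊓ B))
   open: L(x₀) ⊇ {B, ¬A, ¬D, ¬F, ∃r.¬A, …} (+ ∃-successors)
2. Hence (∃r.¬F ⊓ B) ⊑ ((¬(∀r.A) ⊓ (¬D ⊓ B)) ⊓ F): not entailed.

No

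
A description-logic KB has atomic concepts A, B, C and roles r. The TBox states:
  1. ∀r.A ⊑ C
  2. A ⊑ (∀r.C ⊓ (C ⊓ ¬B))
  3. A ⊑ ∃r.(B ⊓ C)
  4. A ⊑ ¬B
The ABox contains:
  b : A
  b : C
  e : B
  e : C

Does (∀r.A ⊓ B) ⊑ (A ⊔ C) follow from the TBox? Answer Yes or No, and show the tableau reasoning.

1. (∀r.A ⊓ B) ⊑ (A ⊔ C)  ⇔  ((∀r.A ⊓ B) ⊓ (¬A ⊓ ¬C)) unsat w.r.t. T
   all branches close; clash {C, ¬C} at x₀
2. Hence (∀r.A ⊓ B) ⊑ (A ⊔ C): entailed.

Yes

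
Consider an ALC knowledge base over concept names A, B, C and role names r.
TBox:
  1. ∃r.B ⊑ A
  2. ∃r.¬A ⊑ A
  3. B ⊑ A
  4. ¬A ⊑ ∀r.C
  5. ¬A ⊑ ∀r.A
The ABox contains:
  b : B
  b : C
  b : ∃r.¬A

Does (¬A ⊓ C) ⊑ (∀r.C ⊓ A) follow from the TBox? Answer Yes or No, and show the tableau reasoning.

No

1. (¬A ⊓ C) ⊑ (∀r.C ⊓ A)  ⇔  ((¬A ⊓ C) ⊓ (∃r.¬C ⊔ ¬A)) unsat w.r.t. T
   apply at x₀: ¬A⊑∀r.C; ¬A⊑∀r.A
   open: L(x₀) ⊇ {C, ¬A, ¬B, ∀r.A, ∀r.C, …}
2. Hence (¬A ⊓ C) ⊑ (∀r.C ⊓ A): not entailed.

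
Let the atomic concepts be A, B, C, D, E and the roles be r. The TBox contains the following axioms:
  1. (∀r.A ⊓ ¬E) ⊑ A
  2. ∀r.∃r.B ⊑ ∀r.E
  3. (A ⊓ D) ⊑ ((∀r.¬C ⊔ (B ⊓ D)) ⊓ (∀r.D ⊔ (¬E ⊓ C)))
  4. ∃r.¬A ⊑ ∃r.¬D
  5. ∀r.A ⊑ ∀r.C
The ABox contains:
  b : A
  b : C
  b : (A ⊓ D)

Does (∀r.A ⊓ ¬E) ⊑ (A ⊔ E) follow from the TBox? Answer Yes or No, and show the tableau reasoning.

1. (∀r.A ⊓ ¬E) ⊑ (A ⊔ E)  ⇔  ((∀r.A ⊓ ¬E) ⊓ (¬A ⊓ ¬E)) unsat w.r.t. T
   all branches close; clash {A, ¬A} at x₀
2. Hence (∀r.A ⊓ ¬E) ⊑ (A ⊔ E): entailed.

Yes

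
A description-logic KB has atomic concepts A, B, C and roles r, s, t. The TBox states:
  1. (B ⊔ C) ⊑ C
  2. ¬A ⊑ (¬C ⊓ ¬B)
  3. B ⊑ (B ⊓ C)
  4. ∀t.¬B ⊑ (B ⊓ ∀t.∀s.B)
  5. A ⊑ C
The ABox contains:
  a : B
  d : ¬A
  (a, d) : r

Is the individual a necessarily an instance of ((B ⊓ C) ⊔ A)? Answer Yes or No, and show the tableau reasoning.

Yes

1. a : ((B ⊓ C) ⊔ A)?  L(a) = {B} ∪ {((¬B ⊔ ¬C) ⊓ ¬A)}
   clash {C, ¬C} at a — a ∈ ((B ⊓ C) ⊔ A)
2. Hence a : ((B ⊓ C) ⊔ A): entailed.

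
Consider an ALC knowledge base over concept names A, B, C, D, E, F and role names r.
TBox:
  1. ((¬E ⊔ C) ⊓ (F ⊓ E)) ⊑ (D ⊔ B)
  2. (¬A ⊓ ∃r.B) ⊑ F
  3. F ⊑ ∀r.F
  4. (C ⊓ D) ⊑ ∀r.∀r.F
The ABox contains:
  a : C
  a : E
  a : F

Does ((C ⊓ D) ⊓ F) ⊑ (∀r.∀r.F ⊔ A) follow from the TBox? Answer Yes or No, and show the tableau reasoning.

1. ((C ⊓ D) ⊓ F) ⊑ (∀r.∀r.F ⊔ A)  ⇔  (((C ⊓ D) ⊓ F) ⊓ (∃r.∃r.¬F ⊓ ¬A)) unsat w.r.t. T
   all branches close; clash {F, ¬F} at an ∃-successor
2. Hence ((C ⊓ D) ⊓ F) ⊑ (∀r.∀r.F ⊔ A): entailed.

Yes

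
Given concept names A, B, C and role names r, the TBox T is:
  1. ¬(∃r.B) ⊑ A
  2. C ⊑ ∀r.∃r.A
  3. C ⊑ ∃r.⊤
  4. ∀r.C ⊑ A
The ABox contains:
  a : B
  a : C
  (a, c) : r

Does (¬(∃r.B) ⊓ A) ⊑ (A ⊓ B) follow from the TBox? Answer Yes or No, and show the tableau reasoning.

1. (¬(∃r.B) ⊓ A) ⊑ (A ⊓ B)  ⇔  ((∀r.¬B ⊓ A) ⊓ (¬A ⊔ ¬B)) unsat w.r.t. T
   open: L(x₀) ⊇ {A, ¬B, ¬C, ∀r.¬B}
2. Hence (¬(∃r.B) ⊓ A) ⊑ (A ⊓ B): not entailed.

No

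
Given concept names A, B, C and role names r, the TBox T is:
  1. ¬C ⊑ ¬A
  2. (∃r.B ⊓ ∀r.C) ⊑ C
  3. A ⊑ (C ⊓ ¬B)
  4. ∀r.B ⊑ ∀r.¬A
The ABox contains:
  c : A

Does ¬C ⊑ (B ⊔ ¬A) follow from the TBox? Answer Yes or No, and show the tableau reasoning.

1. ¬C ⊑ (B ⊔ ¬A)  ⇔  (¬C ⊓ (¬B ⊓ A)) unsat w.r.t. T
   all branches close; clash {A, ¬A} at x₀
2. Hence ¬C ⊑ (B ⊔ ¬A): entailed.

Yes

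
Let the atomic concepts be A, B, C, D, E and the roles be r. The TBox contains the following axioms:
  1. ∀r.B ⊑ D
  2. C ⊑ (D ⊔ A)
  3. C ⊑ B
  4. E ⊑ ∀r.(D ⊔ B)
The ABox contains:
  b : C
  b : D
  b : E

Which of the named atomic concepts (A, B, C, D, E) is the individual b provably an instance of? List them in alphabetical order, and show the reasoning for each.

1. b : A?  L(b) = {C, D, E} ∪ {¬A}
   apply at b: C⊑(D ⊔ A); C⊑B; E⊑∀r.(D ⊔ B)
   open: L(b) ⊇ {B, C, D, E, ¬A, …} — b ∉ A possible
2. b : B?  L(b) = {C, D, E} ∪ {¬B}
   clash {B, ¬B} at b — b ∈ B
3. b : C?  L(b) = {C, D, E} ∪ {¬C}
   clash {C, ¬C} at b — b ∈ C
4. b : D?  L(b) = {C, D, E} ∪ {¬D}
   clash {D, ¬D} at b — b ∈ D
5. b : E?  L(b) = {C, D, E} ∪ {¬E}
   clash {E, ¬E} at b — b ∈ E
6. Entailed for b: {B, C, D, E}

{B, C, D, E}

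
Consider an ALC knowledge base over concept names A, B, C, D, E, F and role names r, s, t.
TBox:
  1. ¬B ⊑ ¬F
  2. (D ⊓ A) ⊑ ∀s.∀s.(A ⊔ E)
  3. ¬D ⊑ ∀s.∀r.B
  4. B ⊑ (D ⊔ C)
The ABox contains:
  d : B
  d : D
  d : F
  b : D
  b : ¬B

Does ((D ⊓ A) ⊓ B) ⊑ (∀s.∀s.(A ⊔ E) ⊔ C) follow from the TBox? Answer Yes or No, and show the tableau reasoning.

1. ((D ⊓ A) ⊓ B) ⊑ (∀s.∀s.(A ⊔ E) ⊔ C)  ⇔  (((D ⊓ A) ⊓ B) ⊓ (∃s.∃s.(¬A ⊓ ¬E) ⊓ ¬C)) unsat w.r.t. T
   all branches close; clash {E, ¬E} at an ∃-successor
2. Hence ((D ⊓ A) ⊓ B) ⊑ (∀s.∀s.(A ⊔ E) ⊔ C): entailed.

Yes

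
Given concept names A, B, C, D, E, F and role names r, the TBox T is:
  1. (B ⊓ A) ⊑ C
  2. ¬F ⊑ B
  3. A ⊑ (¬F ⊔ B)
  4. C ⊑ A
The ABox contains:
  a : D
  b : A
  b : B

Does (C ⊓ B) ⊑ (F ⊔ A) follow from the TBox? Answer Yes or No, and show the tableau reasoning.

1. (C ⊓ B) ⊑ (F ⊔ A)  ⇔  ((C ⊓ B) ⊓ (¬F ⊓ ¬A)) unsat w.r.t. T
   all branches close; clash {A, ¬A} at x₀
2. Hence (C ⊓ B) ⊑ (F ⊔ A): entailed.

Yes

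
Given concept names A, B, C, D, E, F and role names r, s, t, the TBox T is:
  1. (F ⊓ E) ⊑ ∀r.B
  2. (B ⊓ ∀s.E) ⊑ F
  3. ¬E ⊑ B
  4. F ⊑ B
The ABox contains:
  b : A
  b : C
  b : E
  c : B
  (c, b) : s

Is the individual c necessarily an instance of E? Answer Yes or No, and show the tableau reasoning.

No

1. c : E?  L(c) = {B} ∪ {¬E}
   open: L(c) ⊇ {B, ¬E, ∃s.¬E} (+ ∃-successors) — c ∉ E possible
2. Hence c : E: not entailed.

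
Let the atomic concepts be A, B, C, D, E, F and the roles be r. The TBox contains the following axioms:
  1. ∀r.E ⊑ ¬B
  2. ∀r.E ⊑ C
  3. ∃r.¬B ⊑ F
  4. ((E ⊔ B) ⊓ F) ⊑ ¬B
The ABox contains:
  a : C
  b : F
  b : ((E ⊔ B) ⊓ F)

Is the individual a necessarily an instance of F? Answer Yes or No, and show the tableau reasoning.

No

1. a : F?  L(a) = {C} ∪ {¬F}
   open: L(a) ⊇ {C, ¬F, ∀r.B, ∃r.¬E} (+ ∃-successors) — a ∉ F possible
2. Hence a : F: not entailed.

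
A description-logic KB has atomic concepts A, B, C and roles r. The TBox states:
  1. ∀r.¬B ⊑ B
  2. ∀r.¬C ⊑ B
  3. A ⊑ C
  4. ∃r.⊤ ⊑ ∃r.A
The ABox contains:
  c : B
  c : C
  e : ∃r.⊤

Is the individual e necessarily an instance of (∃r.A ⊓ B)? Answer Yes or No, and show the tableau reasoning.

No

1. e : (∃r.A ⊓ B)?  L(e) = {∃r.⊤} ∪ {(∀r.¬A ⊔ ¬B)}
   apply at e: ∃r.⊤⊑∃r.A
   open: L(e) ⊇ {¬A, ¬B, ∃r.A, ∃r.B, ∃r.C, …} (+ ∃-successors) — e ∉ (∃r.A ⊓ B) possible
2. Hence e : (∃r.A ⊓ B): not entailed.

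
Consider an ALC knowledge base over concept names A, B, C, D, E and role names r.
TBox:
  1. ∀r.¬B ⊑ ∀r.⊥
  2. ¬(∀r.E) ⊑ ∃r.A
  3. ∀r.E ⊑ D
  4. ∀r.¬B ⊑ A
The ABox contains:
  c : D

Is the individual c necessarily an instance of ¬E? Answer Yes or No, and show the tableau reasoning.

No

1. c : ¬E?  L(c) = {D} ∪ {E}
   open: L(c) ⊇ {D, E, ∀r.E, ∃r.B} (+ ∃-successors) — c ∉ ¬E possible
2. Hence c : ¬E: not entailed.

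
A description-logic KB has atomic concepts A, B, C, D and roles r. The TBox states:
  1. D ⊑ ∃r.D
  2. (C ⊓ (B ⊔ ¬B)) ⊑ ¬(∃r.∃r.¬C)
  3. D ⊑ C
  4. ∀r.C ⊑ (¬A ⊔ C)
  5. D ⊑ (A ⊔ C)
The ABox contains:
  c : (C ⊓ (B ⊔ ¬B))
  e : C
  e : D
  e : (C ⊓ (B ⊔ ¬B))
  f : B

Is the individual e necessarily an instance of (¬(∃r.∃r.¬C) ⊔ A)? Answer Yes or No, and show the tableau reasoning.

Yes

1. e : (¬(∃r.∃r.¬C) ⊔ A)?  L(e) = {C, D, (C ⊓ (B ⊔ ¬B))} ∪ {(∃r.∃r.¬C ⊓ ¬A)}
   clash {C, ¬C} at an ∃-successor — e ∈ (¬(∃r.∃r.¬C) ⊔ A)
2. Hence e : (¬(∃r.∃r.¬C) ⊔ A): entailed.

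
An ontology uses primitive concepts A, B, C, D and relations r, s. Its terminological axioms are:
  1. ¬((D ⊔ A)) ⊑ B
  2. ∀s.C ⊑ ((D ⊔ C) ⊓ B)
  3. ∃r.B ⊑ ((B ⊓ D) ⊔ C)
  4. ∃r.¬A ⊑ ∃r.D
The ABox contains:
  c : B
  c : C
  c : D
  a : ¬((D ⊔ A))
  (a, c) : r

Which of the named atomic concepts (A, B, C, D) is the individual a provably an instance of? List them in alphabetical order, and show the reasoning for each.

{B, C}

1. a : A?  L(a) = {¬((D ⊔ A))} ∪ {¬A}
   apply at a: ¬((D ⊔ A))⊑B
   open: L(a) ⊇ {B, C, ¬A, ¬D, ∀r.A, …} (+ ∃-successors) — a ∉ A possible
2. a : B?  L(a) = {¬((D ⊔ A))} ∪ {¬B}
   clash {B, ¬B} at a — a ∈ B
3. a : C?  L(a) = {¬((D ⊔ A))} ∪ {¬C}
   clash {C, ¬C} at a — a ∈ C
4. a : D?  L(a) = {¬((D ⊔ A))} ∪ {¬D}
   apply at a: ¬((D ⊔ A))⊑B
   open: L(a) ⊇ {B, C, ¬A, ¬D, ∀r.A, …} (+ ∃-successors) — a ∉ D possible
5. Entailed for a: {B, C}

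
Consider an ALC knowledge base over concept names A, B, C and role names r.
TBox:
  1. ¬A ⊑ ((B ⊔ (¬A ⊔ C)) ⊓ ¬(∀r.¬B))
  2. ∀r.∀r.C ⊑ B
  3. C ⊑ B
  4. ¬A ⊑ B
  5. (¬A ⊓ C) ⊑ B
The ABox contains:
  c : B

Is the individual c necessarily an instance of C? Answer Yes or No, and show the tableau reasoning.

No

1. c : C?  L(c) = {B} ∪ {¬C}
   open: L(c) ⊇ {A, B, ¬C} — c ∉ C possible
2. Hence c : C: not entailed.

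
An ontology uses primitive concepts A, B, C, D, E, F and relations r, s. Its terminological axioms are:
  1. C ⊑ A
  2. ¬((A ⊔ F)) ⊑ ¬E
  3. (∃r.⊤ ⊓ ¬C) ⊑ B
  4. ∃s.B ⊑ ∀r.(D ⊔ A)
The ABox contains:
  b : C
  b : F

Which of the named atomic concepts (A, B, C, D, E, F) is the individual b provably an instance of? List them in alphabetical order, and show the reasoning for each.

1. b : A?  L(b) = {C, F} ∪ {¬A}
   clash {A, ¬A} at b — b ∈ A
2. b : B?  L(b) = {C, F} ∪ {¬B}
   apply at b: C⊑A
   open: L(b) ⊇ {A, C, F, ¬B, ∀s.¬B} — b ∉ B possible
3. b : C?  L(b) = {C, F} ∪ {¬C}
   clash {C, ¬C} at b — b ∈ C
4. b : D?  L(b) = {C, F} ∪ {¬D}
   apply at b: C⊑A
   open: L(b) ⊇ {A, C, F, ¬D, ∀s.¬B} — b ∉ D possible
5. b : E?  L(b) = {C, F} ∪ {¬E}
   apply at b: C⊑A
   open: L(b) ⊇ {A, C, F, ¬E, ∀s.¬B} — b ∉ E possible
6. b : F?  L(b) = {C, F} ∪ {¬F}
   clash {F, ¬F} at b — b ∈ F
7. Entailed for b: {A, C, F}

{A, C, F}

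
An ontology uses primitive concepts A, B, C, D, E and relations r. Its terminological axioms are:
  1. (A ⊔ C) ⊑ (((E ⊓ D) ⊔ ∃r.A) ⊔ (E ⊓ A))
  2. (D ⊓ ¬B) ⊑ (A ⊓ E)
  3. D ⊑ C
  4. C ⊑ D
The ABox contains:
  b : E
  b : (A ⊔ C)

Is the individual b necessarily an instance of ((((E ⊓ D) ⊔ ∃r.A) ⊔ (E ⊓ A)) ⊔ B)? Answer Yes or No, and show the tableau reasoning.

Yes

1. b : ((((E ⊓ D) ⊔ ∃r.A) ⊔ (E ⊓ A)) ⊔ B)?  L(b) = {E, (A ⊔ C)} ∪ {((((¬E ⊔ ¬D) ⊓ ∀r.¬A) ⊓ (¬E ⊔ ¬A)) ⊓ ¬B)}
   clash {D, ¬D} at b — b ∈ ((((E ⊓ D) ⊔ ∃r.A) ⊔ (E ⊓ A)) ⊔ B)
2. Hence b : ((((E ⊓ D) ⊔ ∃r.A) ⊔ (E ⊓ A)) ⊔ B): entailed.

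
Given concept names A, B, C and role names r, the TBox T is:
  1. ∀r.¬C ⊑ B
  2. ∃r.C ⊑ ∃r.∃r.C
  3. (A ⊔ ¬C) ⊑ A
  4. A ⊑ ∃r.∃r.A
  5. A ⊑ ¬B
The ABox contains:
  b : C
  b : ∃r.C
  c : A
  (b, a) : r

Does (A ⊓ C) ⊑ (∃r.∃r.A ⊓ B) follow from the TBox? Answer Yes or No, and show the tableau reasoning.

1. (A ⊓ C) ⊑ (∃r.∃r.A ⊓ B)  ⇔  ((A ⊓ C) ⊓ (∀r.∀r.¬A ⊔ ¬B)) unsat w.r.t. T
   apply at x₀: A⊑∃r.∃r.A; A⊑¬B
   open: L(x₀) ⊇ {A, C, ¬B, ∃r.C, ∃r.∃r.A, …} (+ ∃-successors)
2. Hence (A ⊓ C) ⊑ (∃r.∃r.A ⊓ B): not entailed.

No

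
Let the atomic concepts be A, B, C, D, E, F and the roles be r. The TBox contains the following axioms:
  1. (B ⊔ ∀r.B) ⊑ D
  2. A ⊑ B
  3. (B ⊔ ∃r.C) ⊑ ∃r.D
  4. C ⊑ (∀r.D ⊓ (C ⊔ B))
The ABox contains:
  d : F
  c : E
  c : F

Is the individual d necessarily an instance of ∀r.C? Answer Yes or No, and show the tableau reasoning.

No

1. d : ∀r.C?  L(d) = {F} ∪ {∃r.¬C}
   open: L(d) ⊇ {F, ¬A, ¬B, ¬C, ∀r.¬C, …} (+ ∃-successors) — d ∉ ∀r.C possible
2. Hence d : ∀r.C: not entailed.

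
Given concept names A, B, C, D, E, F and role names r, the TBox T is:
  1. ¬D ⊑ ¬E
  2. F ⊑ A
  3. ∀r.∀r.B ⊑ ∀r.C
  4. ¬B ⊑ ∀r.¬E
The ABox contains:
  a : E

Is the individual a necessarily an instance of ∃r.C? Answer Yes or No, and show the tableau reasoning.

No

1. a : ∃r.C?  L(a) = {E} ∪ {∀r.¬C}
   open: L(a) ⊇ {B, D, E, ¬F, ∀r.¬C, …} (+ ∃-successors) — a ∉ ∃r.C possible
2. Hence a : ∃r.C: not entailed.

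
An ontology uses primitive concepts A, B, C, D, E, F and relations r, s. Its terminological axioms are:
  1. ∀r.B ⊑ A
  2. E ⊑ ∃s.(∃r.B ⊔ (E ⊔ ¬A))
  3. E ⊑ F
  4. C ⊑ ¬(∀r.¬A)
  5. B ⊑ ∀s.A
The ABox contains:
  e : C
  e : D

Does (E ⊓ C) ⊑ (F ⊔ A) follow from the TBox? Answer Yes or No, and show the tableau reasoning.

Yes

1. (E ⊓ C) ⊑ (F ⊔ A)  ⇔  ((E ⊓ C) ⊓ (¬F ⊓ ¬A)) unsat w.r.t. T
   all branches close; clash {F, ¬F} at x₀
2. Hence (E ⊓ C) ⊑ (F ⊔ A): entailed.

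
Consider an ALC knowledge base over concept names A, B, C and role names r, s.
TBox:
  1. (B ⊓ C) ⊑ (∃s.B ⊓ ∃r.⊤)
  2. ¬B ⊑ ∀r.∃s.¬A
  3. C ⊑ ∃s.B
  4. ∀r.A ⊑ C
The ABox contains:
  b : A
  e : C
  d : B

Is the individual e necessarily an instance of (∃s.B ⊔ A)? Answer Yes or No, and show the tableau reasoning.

1. e : (∃s.B ⊔ A)?  L(e) = {C} ∪ {(∀s.¬B ⊓ ¬A)}
   clash {B, ¬B} at an ∃-successor — e ∈ (∃s.B ⊔ A)
2. Hence e : (∃s.B ⊔ A): entailed.

Yes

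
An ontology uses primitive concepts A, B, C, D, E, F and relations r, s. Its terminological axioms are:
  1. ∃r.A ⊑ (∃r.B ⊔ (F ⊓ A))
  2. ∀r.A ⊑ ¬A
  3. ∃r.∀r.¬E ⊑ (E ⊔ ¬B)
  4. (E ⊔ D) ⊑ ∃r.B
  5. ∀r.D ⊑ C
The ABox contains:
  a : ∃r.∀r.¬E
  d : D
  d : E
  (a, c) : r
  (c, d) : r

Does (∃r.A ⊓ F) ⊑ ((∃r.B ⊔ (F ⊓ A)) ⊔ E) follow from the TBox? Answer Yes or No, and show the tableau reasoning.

1. (∃r.A ⊓ F) ⊑ ((∃r.B ⊔ (F ⊓ A)) ⊔ E)  ⇔  ((∃r.A ⊓ F) ⊓ ((∀r.¬B ⊓ (¬F ⊔ ¬A)) ⊓ ¬E)) unsat w.r.t. T
   all branches close; clash {B, ¬B} at an ∃-successor
2. Hence (∃r.A ⊓ F) ⊑ ((∃r.B ⊔ (F ⊓ A)) ⊔ E): entailed.

Yes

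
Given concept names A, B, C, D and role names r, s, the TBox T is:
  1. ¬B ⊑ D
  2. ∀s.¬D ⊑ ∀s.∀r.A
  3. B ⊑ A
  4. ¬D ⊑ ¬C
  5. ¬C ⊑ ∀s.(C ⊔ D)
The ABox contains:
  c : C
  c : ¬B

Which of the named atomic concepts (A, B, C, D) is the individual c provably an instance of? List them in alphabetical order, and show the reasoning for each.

{C, D}

1. c : A?  L(c) = {C, ¬B} ∪ {¬A}
   apply at c: ¬B⊑D
   open: L(c) ⊇ {C, D, ¬A, ¬B, ∃s.D} (+ ∃-successors) — c ∉ A possible
2. c : B?  L(c) = {C, ¬B} ∪ {¬B}
   apply at c: ¬B⊑D
   open: L(c) ⊇ {C, D, ¬B, ∃s.D} (+ ∃-successors) — c ∉ B possible
3. c : C?  L(c) = {C, ¬B} ∪ {¬C}
   clash {C, ¬C} at c — c ∈ C
4. c : D?  L(c) = {C, ¬B} ∪ {¬D}
   clash {D, ¬D} at c — c ∈ D
5. Entailed for c: {C, D}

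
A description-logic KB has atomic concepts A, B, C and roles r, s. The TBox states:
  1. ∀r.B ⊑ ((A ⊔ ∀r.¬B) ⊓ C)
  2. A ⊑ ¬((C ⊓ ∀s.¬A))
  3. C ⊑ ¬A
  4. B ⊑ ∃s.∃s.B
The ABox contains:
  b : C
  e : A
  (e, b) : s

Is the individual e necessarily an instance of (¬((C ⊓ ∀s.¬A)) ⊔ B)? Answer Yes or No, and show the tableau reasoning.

1. e : (¬((C ⊓ ∀s.¬A)) ⊔ B)?  L(e) = {A} ∪ {((C ⊓ ∀s.¬A) ⊓ ¬B)}
   clash {A, ¬A} at e — e ∈ (¬((C ⊓ ∀s.¬A)) ⊔ B)
2. Hence e : (¬((C ⊓ ∀s.¬A)) ⊔ B): entailed.

Yes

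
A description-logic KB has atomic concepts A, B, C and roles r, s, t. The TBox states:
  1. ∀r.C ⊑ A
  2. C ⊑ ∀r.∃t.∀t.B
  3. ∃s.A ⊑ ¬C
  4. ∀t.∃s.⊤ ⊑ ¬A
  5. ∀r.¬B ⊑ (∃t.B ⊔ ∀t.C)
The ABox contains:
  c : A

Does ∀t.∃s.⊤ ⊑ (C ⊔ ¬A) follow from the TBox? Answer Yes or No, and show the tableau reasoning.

1. ∀t.∃s.⊤ ⊑ (C ⊔ ¬A)  ⇔  (∀t.∃s.⊤ ⊓ (¬C ⊓ A)) unsat w.r.t. T
   all branches close; clash {A, ¬A} at x₀
2. Hence ∀t.∃s.⊤ ⊑ (C ⊔ ¬A): entailed.

Yes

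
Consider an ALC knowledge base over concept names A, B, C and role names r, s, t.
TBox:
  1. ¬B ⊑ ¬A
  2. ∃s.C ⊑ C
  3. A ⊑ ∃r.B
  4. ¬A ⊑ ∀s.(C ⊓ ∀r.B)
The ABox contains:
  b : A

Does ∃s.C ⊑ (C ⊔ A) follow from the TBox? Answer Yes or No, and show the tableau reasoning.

Yes

1. ∃s.C ⊑ (C ⊔ A)  ⇔  (∃s.C ⊓ (¬C ⊓ ¬A)) unsat w.r.t. T
   all branches close; clash {C, ¬C} at x₀
2. Hence ∃s.C ⊑ (C ⊔ A): entailed.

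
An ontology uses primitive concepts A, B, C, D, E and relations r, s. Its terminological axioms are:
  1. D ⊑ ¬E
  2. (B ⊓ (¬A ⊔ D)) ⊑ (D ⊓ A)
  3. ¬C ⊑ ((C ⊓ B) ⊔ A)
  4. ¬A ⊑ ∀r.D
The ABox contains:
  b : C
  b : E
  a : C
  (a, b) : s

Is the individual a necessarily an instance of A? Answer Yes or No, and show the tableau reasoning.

No

1. a : A?  L(a) = {C} ∪ {¬A}
   apply at a: ¬A⊑∀r.D
   open: L(a) ⊇ {C, ¬A, ¬B, ¬D, ∀r.D} — a ∉ A possible
2. Hence a : A: not entailed.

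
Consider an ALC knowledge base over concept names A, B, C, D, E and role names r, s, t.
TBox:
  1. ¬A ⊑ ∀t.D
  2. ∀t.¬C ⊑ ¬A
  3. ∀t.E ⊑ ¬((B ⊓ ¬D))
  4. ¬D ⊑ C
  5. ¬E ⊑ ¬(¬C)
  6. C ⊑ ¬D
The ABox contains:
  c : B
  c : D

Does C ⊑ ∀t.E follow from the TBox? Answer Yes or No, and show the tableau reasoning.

1. C ⊑ ∀t.E  ⇔  (C ⊓ ∃t.¬E) unsat w.r.t. T
   apply at x₀: C⊑¬D
   open: L(x₀) ⊇ {A, C, ¬D, ∃t.C, ∃t.¬E} (+ ∃-successors)
2. Hence C ⊑ ∀t.E: not entailed.

No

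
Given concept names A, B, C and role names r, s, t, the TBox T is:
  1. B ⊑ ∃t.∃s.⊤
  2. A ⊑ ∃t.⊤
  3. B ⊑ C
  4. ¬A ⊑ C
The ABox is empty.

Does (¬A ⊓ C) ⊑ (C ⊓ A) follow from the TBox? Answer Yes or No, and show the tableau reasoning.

1. (¬A ⊓ C) ⊑ (C ⊓ A)  ⇔  ((¬A ⊓ C) ⊓ (¬C ⊔ ¬A)) unsat w.r.t. T
   open: L(x₀) ⊇ {C, ¬A, ¬B}
2. Hence (¬A ⊓ C) ⊑ (C ⊓ A): not entailed.

No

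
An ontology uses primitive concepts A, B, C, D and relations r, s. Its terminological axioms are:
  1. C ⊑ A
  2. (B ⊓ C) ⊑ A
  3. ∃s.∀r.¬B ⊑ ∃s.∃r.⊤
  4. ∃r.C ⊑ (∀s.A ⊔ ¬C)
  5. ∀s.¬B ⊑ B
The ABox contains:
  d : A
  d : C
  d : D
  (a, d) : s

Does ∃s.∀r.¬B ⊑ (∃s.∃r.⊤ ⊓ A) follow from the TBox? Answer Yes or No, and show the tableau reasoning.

1. ∃s.∀r.¬B ⊑ (∃s.∃r.⊤ ⊓ A)  ⇔  (∃s.∀r.¬B ⊓ (∀s.∀r.⊥ ⊔ ¬A)) unsat w.r.t. T
   apply at x₀: ∃s.∀r.¬B⊑∃s.∃r.⊤
   open: L(x₀) ⊇ {¬A, ¬C, ∀r.¬C, ∃s.B, ∃s.∀r.¬B, …} (+ ∃-successors)
2. Hence ∃s.∀r.¬B ⊑ (∃s.∃r.⊤ ⊓ A): not entailed.

No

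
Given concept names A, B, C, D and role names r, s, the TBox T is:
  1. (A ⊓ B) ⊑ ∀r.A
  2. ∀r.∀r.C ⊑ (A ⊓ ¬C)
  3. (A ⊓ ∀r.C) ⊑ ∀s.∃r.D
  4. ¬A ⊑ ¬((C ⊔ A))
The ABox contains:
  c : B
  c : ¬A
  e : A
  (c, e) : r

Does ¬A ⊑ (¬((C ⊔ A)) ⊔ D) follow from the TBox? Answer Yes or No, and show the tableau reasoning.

Yes

1. ¬A ⊑ (¬((C ⊔ A)) ⊔ D)  ⇔  (¬A ⊓ ((C ⊔ A) ⊓ ¬D)) unsat w.r.t. T
   all branches close; clash {A, ¬A} at x₀
2. Hence ¬A ⊑ (¬((C ⊔ A)) ⊔ D): entailed.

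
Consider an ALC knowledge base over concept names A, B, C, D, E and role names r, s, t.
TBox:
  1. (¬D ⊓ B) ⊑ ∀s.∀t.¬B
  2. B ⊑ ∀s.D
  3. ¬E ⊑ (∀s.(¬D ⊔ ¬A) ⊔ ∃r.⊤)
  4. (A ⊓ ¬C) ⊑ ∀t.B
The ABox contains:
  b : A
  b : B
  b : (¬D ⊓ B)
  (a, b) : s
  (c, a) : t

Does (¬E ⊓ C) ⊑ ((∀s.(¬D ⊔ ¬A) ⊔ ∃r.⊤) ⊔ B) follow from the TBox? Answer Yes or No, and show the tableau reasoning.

Yes

1. (¬E ⊓ C) ⊑ ((∀s.(¬D ⊔ ¬A) ⊔ ∃r.⊤) ⊔ B)  ⇔  ((¬E ⊓ C) ⊓ ((∃s.(D ⊓ A) ⊓ ∀r.⊥) ⊓ ¬B)) unsat w.r.t. T
   all branches close; clash ⊥ at an ∃-successor
2. Hence (¬E ⊓ C) ⊑ ((∀s.(¬D ⊔ ¬A) ⊔ ∃r.⊤) ⊔ B): entailed.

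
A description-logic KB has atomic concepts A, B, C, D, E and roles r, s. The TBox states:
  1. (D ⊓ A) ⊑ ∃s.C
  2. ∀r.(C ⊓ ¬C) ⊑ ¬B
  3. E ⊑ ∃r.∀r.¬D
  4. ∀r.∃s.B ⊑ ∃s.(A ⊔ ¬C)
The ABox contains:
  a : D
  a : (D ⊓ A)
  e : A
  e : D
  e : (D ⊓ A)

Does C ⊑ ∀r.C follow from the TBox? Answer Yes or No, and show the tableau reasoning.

1. C ⊑ ∀r.C  ⇔  (C ⊓ ∃r.¬C) unsat w.r.t. T
   open: L(x₀) ⊇ {C, ¬D, ¬E, ∃r.(¬C ⊔ C), ∃r.¬C, …} (+ ∃-successors)
2. Hence C ⊑ ∀r.C: not entailed.

No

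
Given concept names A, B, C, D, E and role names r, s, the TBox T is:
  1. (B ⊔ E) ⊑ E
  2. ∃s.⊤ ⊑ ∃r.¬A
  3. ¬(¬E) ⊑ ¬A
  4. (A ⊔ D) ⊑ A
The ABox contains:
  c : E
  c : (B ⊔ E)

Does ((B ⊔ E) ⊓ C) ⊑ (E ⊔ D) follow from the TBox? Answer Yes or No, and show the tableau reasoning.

Yes

1. ((B ⊔ E) ⊓ C) ⊑ (E ⊔ D)  ⇔  (((B ⊔ E) ⊓ C) ⊓ (¬E ⊓ ¬D)) unsat w.r.t. T
   all branches close; clash {E, ¬E} at x₀
2. Hence ((B ⊔ E) ⊓ C) ⊑ (E ⊔ D): entailed.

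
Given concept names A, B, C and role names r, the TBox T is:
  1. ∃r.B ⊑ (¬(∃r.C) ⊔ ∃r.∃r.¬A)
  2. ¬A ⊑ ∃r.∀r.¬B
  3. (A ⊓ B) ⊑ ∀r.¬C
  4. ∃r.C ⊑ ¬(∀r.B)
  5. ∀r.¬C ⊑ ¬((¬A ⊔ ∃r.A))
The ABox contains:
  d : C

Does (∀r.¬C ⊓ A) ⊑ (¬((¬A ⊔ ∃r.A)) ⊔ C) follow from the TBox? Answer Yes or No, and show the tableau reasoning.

Yes

1. (∀r.¬C ⊓ A) ⊑ (¬((¬A ⊔ ∃r.A)) ⊔ C)  ⇔  ((∀r.¬C ⊓ A) ⊓ ((¬A ⊔ ∃r.A) ⊓ ¬C)) unsat w.r.t. T
   all branches close; clash {A, ¬A} at an ∃-successor
2. Hence (∀r.¬C ⊓ A) ⊑ (¬((¬A ⊔ ∃r.A)) ⊔ C): entailed.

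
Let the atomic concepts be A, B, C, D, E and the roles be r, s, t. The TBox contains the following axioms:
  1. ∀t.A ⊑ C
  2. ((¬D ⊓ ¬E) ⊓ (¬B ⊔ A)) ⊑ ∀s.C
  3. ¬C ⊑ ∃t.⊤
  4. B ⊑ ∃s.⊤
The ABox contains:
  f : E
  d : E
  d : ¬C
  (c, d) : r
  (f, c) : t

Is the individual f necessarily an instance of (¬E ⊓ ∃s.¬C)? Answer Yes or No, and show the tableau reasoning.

1. f : (¬E ⊓ ∃s.¬C)?  L(f) = {E} ∪ {(E ⊔ ∀s.C)}
   open: L(f) ⊇ {C, E, ¬B} — f ∉ (¬E ⊓ ∃s.¬C) possible
2. Hence f : (¬E ⊓ ∃s.¬C): not entailed.

No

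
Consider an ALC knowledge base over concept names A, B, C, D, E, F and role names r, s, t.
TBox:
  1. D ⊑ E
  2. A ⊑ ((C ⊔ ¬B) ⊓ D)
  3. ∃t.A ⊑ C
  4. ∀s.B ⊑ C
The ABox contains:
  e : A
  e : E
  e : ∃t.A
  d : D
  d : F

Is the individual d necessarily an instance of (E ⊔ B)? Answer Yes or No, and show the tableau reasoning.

Yes

1. d : (E ⊔ B)?  L(d) = {D, F} ∪ {(¬E ⊓ ¬B)}
   clash {E, ¬E} at d — d ∈ (E ⊔ B)
2. Hence d : (E ⊔ B): entailed.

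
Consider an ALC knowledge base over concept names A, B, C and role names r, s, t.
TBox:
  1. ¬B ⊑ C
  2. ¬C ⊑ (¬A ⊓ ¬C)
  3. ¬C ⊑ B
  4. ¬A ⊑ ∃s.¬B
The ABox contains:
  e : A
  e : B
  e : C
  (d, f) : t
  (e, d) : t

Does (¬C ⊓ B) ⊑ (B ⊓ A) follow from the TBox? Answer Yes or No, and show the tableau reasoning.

No

1. (¬C ⊓ B) ⊑ (B ⊓ A)  ⇔  ((¬C ⊓ B) ⊓ (¬B ⊔ ¬A)) unsat w.r.t. T
   apply at x₀: ¬C⊑(¬A ⊓ ¬C)
   open: L(x₀) ⊇ {B, ¬A, ¬C, ∃s.¬B} (+ ∃-successors)
2. Hence (¬C ⊓ B) ⊑ (B ⊓ A): not entailed.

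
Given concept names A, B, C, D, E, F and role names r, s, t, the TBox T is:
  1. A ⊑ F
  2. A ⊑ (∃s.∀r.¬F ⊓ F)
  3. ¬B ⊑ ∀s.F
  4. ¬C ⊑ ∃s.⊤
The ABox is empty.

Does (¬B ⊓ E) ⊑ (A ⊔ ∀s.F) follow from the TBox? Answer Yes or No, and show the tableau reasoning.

Yes

1. (¬B ⊓ E) ⊑ (A ⊔ ∀s.F)  ⇔  ((¬B ⊓ E) ⊓ (¬A ⊓ ∃s.¬F)) unsat w.r.t. T
   all branches close; clash {F, ¬F} at an ∃-successor
2. Hence (¬B ⊓ E) ⊑ (A ⊔ ∀s.F): entailed.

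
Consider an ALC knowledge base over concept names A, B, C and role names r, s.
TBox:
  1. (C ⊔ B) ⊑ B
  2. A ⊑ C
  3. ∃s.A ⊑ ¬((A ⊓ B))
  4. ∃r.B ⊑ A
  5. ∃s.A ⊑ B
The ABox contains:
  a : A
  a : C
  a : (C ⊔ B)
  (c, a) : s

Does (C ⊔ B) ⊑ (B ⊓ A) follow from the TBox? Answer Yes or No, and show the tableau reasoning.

1. (C ⊔ B) ⊑ (B ⊓ A)  ⇔  ((C ⊔ B) ⊓ (¬B ⊔ ¬A)) unsat w.r.t. T
   apply at x₀: (C ⊔ B)⊑B
   open: L(x₀) ⊇ {B, C, ¬A, ∀r.¬B, ∀s.¬A}
2. Hence (C ⊔ B) ⊑ (B ⊓ A): not entailed.

No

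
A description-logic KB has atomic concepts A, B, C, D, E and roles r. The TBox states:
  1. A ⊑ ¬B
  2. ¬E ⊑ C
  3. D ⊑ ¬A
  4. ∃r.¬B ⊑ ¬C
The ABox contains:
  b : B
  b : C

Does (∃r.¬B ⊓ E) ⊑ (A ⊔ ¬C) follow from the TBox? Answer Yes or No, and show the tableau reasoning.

Yes

1. (∃r.¬B ⊓ E) ⊑ (A ⊔ ¬C)  ⇔  ((∃r.¬B ⊓ E) ⊓ (¬A ⊓ C)) unsat w.r.t. T
   all branches close; clash {C, ¬C} at x₀
2. Hence (∃r.¬B ⊓ E) ⊑ (A ⊔ ¬C): entailed.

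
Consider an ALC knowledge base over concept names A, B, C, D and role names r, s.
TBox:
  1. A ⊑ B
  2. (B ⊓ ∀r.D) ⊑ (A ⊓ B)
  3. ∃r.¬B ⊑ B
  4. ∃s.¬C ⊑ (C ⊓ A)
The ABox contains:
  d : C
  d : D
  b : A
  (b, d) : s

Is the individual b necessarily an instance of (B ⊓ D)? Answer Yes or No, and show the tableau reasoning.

No

1. b : (B ⊓ D)?  L(b) = {A} ∪ {(¬B ⊔ ¬D)}
   apply at b: A⊑B
   open: L(b) ⊇ {A, B, ¬D, ∀s.C, ∃r.¬D} (+ ∃-successors) — b ∉ (B ⊓ D) possible
2. Hence b : (B ⊓ D): not entailed.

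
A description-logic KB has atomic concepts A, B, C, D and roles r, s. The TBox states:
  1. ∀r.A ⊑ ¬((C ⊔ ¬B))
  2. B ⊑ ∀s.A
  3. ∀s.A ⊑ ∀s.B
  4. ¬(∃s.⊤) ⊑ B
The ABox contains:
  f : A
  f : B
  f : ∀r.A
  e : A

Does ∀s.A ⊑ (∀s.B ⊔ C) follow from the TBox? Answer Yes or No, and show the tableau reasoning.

1. ∀s.A ⊑ (∀s.B ⊔ C)  ⇔  (∀s.A ⊓ (∃s.¬B ⊓ ¬C)) unsat w.r.t. T
   all branches close; clash {B, ¬B} at an ∃-successor
2. Hence ∀s.A ⊑ (∀s.B ⊔ C): entailed.

Yes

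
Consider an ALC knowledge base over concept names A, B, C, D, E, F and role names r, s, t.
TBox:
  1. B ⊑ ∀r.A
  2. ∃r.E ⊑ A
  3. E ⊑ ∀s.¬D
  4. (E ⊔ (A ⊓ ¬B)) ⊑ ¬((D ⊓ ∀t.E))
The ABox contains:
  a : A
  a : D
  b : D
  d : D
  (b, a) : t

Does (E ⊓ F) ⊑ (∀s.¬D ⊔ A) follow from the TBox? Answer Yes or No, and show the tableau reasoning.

1. (E ⊓ F) ⊑ (∀s.¬D ⊔ A)  ⇔  ((E ⊓ F) ⊓ (∃s.D ⊓ ¬A)) unsat w.r.t. T
   all branches close; clash {A, ¬A} at x₀
2. Hence (E ⊓ F) ⊑ (∀s.¬D ⊔ A): entailed.

Yes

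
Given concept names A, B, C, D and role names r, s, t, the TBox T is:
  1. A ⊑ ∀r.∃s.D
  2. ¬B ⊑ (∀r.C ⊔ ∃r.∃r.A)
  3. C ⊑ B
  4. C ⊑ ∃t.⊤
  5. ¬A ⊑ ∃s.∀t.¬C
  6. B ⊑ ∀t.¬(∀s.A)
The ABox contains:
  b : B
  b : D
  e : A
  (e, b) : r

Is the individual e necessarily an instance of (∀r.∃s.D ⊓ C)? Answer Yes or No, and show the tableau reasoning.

1. e : (∀r.∃s.D ⊓ C)?  L(e) = {A} ∪ {(∃r.∀s.¬D ⊔ ¬C)}
   apply at e: A⊑∀r.∃s.D
   open: L(e) ⊇ {A, B, ¬C, ∀r.∃s.D, ∀t.∃s.¬A} — e ∉ (∀r.∃s.D ⊓ C) possible
2. Hence e : (∀r.∃s.D ⊓ C): not entailed.

No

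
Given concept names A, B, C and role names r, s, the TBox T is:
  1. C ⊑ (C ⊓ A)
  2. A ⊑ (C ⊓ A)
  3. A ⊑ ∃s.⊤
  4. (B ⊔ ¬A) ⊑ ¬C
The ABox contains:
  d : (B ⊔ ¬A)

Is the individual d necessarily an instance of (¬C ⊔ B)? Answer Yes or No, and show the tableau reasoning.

1. d : (¬C ⊔ B)?  L(d) = {(B ⊔ ¬A)} ∪ {(C ⊓ ¬B)}
   clash {A, ¬A} at d — d ∈ (¬C ⊔ B)
2. Hence d : (¬C ⊔ B): entailed.

Yes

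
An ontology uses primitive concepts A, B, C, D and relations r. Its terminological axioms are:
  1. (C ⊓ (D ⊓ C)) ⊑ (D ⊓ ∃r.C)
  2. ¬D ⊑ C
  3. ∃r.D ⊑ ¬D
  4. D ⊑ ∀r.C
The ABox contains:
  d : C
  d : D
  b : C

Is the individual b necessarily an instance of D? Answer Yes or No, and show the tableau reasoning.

No

1. b : D?  L(b) = {C} ∪ {¬D}
   open: L(b) ⊇ {C, ¬D} — b ∉ D possible
2. Hence b : D: not entailed.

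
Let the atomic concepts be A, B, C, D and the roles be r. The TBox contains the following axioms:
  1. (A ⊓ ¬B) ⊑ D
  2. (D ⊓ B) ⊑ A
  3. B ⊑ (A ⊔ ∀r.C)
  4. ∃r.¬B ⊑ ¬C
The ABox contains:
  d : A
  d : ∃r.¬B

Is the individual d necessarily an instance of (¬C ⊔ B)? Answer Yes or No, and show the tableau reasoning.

Yes

1. d : (¬C ⊔ B)?  L(d) = {A, ∃r.¬B} ∪ {(C ⊓ ¬B)}
   clash {C, ¬C} at d — d ∈ (¬C ⊔ B)
2. Hence d : (¬C ⊔ B): entailed.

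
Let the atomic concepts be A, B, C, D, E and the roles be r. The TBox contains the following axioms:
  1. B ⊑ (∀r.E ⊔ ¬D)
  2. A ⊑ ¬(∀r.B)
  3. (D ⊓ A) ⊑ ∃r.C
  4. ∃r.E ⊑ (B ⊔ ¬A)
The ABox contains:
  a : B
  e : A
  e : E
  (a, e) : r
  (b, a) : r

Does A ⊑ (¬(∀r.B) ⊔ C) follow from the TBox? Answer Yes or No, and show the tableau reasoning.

1. A ⊑ (¬(∀r.B) ⊔ C)  ⇔  (A ⊓ (∀r.B ⊓ ¬C)) unsat w.r.t. T
   all branches close; clash {A, ¬A} at x₀
2. Hence A ⊑ (¬(∀r.B) ⊔ C): entailed.

Yes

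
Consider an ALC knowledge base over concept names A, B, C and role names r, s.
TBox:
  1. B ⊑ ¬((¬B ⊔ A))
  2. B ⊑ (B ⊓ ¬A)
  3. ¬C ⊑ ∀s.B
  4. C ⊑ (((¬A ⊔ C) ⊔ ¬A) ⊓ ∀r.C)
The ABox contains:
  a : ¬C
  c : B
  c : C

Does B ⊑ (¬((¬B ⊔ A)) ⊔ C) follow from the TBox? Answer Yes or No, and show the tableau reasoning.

1. B ⊑ (¬((¬B ⊔ A)) ⊔ C)  ⇔  (B ⊓ ((¬B ⊔ A) ⊓ ¬C)) unsat w.r.t. T
   all branches close; clash {A, ¬A} at x₀
2. Hence B ⊑ (¬((¬B ⊔ A)) ⊔ C): entailed.

Yes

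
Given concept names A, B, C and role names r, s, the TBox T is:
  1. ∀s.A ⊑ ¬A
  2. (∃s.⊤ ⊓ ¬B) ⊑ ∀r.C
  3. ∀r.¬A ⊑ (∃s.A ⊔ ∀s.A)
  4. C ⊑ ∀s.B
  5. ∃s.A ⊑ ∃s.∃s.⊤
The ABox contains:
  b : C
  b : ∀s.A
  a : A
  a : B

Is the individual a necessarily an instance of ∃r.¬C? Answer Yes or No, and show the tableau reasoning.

1. a : ∃r.¬C?  L(a) = {A, B} ∪ {∀r.C}
   open: L(a) ⊇ {A, B, ¬C, ∀r.C, ∀s.¬A, …} (+ ∃-successors) — a ∉ ∃r.¬C possible
2. Hence a : ∃r.¬C: not entailed.

No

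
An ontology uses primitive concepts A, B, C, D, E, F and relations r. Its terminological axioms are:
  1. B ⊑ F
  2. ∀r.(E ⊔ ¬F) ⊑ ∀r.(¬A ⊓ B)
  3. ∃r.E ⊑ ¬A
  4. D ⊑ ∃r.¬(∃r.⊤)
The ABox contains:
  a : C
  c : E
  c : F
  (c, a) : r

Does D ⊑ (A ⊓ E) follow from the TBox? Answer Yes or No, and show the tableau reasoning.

1. D ⊑ (A ⊓ E)  ⇔  (D ⊓ (¬A ⊔ ¬E)) unsat w.r.t. T
   apply at x₀: D⊑∃r.¬(∃r.⊤)
   open: L(x₀) ⊇ {D, ¬A, ¬B, ∃r.(¬E ⊓ F), ∃r.∀r.⊥} (+ ∃-successors)
2. Hence D ⊑ (A ⊓ E): not entailed.

No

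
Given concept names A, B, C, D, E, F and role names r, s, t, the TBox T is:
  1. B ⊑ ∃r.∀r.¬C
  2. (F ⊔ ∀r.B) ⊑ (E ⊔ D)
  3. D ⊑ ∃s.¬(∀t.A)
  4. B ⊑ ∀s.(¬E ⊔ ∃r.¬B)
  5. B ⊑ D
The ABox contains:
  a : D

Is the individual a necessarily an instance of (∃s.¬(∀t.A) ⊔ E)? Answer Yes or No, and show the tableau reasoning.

Yes

1. a : (∃s.¬(∀t.A) ⊔ E)?  L(a) = {D} ∪ {(∀s.∀t.A ⊓ ¬E)}
   clash {A, ¬A} at an ∃-successor — a ∈ (∃s.¬(∀t.A) ⊔ E)
2. Hence a : (∃s.¬(∀t.A) ⊔ E): entailed.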